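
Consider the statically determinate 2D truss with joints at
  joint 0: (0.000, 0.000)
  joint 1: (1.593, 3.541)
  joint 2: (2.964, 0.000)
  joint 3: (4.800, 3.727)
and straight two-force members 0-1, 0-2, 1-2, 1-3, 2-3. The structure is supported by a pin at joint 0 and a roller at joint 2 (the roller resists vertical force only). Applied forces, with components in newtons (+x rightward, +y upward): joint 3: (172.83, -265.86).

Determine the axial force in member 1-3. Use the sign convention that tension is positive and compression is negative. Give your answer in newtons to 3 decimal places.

N=4 nodes, M=5 members, R=3 reactions → 2N=8, M+R=8
member 0 (0-1): L=3.8828, (cx,cy)=(0.4103,0.9120)
member 1 (0-2): L=2.9640, (cx,cy)=(1.0000,0.0000)
member 2 (1-2): L=3.7971, (cx,cy)=(0.3611,-0.9325)
member 3 (1-3): L=3.2124, (cx,cy)=(0.9983,0.0579)
member 4 (2-3): L=4.1547, (cx,cy)=(0.4419,0.8971)
solve A·x = −loads:
  F[0-1] = +418.8789 N (tension)
  F[0-2] = +0.9773 N (tension)
  F[1-2] = -390.1859 N (compression)
  F[1-3] = +313.2590 N (tension)
  F[2-3] = -316.5878 N (compression)
  Rx@0 = -172.8300 N
  Ry@0 = -382.0028 N
  Ry@2 = +647.8628 N

313.259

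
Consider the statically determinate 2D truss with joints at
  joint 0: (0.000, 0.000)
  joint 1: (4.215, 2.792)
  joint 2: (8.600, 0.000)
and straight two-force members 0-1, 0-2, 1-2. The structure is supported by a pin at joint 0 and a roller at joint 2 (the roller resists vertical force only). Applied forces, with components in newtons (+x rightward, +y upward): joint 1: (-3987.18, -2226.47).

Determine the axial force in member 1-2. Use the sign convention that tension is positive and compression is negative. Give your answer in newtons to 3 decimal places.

N=3 nodes, M=3 members, R=3 reactions → 2N=6, M+R=6
member 0 (0-1): L=5.0558, (cx,cy)=(0.8337,0.5522)
member 1 (0-2): L=8.6000, (cx,cy)=(1.0000,0.0000)
member 2 (1-2): L=5.1984, (cx,cy)=(0.8435,-0.5371)
solve A·x = −loads:
  F[0-1] = -4399.7434 N (compression)
  F[0-2] = -319.1586 N (compression)
  F[1-2] = +378.3622 N (tension)
  Rx@0 = +3987.1800 N
  Ry@0 = +2429.6834 N
  Ry@2 = -203.2134 N

378.362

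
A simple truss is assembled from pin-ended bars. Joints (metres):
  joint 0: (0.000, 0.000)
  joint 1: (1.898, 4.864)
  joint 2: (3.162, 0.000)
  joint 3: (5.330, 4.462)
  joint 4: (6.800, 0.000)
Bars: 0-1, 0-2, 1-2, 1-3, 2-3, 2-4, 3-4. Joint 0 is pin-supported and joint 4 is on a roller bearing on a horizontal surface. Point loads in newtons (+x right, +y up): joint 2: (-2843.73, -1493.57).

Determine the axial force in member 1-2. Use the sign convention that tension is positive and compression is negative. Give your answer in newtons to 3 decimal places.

N=5 nodes, M=7 members, R=3 reactions → 2N=10, M+R=10
member 0 (0-1): L=5.2212, (cx,cy)=(0.3635,0.9316)
member 1 (0-2): L=3.1620, (cx,cy)=(1.0000,0.0000)
member 2 (1-2): L=5.0256, (cx,cy)=(0.2515,-0.9679)
member 3 (1-3): L=3.4555, (cx,cy)=(0.9932,-0.1163)
member 4 (2-3): L=4.9608, (cx,cy)=(0.4370,0.8994)
member 5 (2-4): L=3.6380, (cx,cy)=(1.0000,0.0000)
member 6 (3-4): L=4.6979, (cx,cy)=(0.3129,-0.9498)
solve A·x = −loads:
  F[0-1] = -857.7405 N (compression)
  F[0-2] = -2531.9258 N (compression)
  F[1-2] = +890.4399 N (tension)
  F[1-3] = -539.4257 N (compression)
  F[2-3] = +702.3793 N (tension)
  F[2-4] = +228.8054 N (tension)
  F[3-4] = -731.2292 N (compression)
  Rx@0 = +2843.7300 N
  Ry@0 = +799.0600 N
  Ry@4 = +694.5100 N

890.440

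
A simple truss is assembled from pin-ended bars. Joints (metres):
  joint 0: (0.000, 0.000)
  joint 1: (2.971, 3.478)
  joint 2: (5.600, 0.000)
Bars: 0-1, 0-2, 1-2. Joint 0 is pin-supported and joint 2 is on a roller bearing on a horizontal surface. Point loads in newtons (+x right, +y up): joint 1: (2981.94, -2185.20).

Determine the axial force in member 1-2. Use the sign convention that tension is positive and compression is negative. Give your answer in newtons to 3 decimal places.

N=3 nodes, M=3 members, R=3 reactions → 2N=6, M+R=6
member 0 (0-1): L=4.5742, (cx,cy)=(0.6495,0.7604)
member 1 (0-2): L=5.6000, (cx,cy)=(1.0000,0.0000)
member 2 (1-2): L=4.3598, (cx,cy)=(0.6030,-0.7977)
solve A·x = −loads:
  F[0-1] = +1086.5037 N (tension)
  F[0-2] = +2276.2426 N (tension)
  F[1-2] = -3774.8318 N (compression)
  Rx@0 = -2981.9400 N
  Ry@0 = -826.1244 N
  Ry@2 = +3011.3244 N

-3774.832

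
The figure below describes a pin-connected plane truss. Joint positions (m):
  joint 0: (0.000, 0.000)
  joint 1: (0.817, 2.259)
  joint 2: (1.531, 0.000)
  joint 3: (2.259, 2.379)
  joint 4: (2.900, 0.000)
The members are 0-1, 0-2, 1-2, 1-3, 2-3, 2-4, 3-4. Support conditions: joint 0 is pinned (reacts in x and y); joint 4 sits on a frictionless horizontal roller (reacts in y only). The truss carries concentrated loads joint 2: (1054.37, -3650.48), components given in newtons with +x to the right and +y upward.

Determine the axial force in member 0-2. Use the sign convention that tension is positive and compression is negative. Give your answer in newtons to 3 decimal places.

1677.619

N=5 nodes, M=7 members, R=3 reactions → 2N=10, M+R=10
member 0 (0-1): L=2.4022, (cx,cy)=(0.3401,0.9404)
member 1 (0-2): L=1.5310, (cx,cy)=(1.0000,0.0000)
member 2 (1-2): L=2.3692, (cx,cy)=(0.3014,-0.9535)
member 3 (1-3): L=1.4470, (cx,cy)=(0.9966,0.0829)
member 4 (2-3): L=2.4879, (cx,cy)=(0.2926,0.9562)
member 5 (2-4): L=1.3690, (cx,cy)=(1.0000,0.0000)
member 6 (3-4): L=2.4638, (cx,cy)=(0.2602,-0.9656)
solve A·x = −loads:
  F[0-1] = -1832.5193 N (compression)
  F[0-2] = +1677.6185 N (tension)
  F[1-2] = +1707.9883 N (tension)
  F[1-3] = -1141.9250 N (compression)
  F[2-3] = +2114.4528 N (tension)
  F[2-4] = +519.2670 N (tension)
  F[3-4] = -1995.9320 N (compression)
  Rx@0 = -1054.3700 N
  Ry@0 = +1723.2783 N
  Ry@4 = +1927.2017 N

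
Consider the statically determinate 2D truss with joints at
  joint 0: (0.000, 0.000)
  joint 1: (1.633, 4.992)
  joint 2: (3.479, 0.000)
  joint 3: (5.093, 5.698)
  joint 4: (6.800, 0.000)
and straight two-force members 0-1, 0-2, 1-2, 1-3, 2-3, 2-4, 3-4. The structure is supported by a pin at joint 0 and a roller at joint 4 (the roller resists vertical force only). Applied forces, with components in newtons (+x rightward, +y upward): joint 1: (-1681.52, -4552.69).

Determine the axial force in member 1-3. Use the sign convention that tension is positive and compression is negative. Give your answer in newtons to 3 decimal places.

N=5 nodes, M=7 members, R=3 reactions → 2N=10, M+R=10
member 0 (0-1): L=5.2523, (cx,cy)=(0.3109,0.9504)
member 1 (0-2): L=3.4790, (cx,cy)=(1.0000,0.0000)
member 2 (1-2): L=5.3224, (cx,cy)=(0.3468,-0.9379)
member 3 (1-3): L=3.5313, (cx,cy)=(0.9798,0.1999)
member 4 (2-3): L=5.9222, (cx,cy)=(0.2725,0.9621)
member 5 (2-4): L=3.3210, (cx,cy)=(1.0000,0.0000)
member 6 (3-4): L=5.9482, (cx,cy)=(0.2870,-0.9579)
solve A·x = −loads:
  F[0-1] = -4938.5684 N (compression)
  F[0-2] = -146.0655 N (compression)
  F[1-2] = +169.4489 N (tension)
  F[1-3] = +89.0930 N (tension)
  F[2-3] = -165.1833 N (compression)
  F[2-4] = -42.2761 N (compression)
  F[3-4] = +147.3149 N (tension)
  Rx@0 = +1681.5200 N
  Ry@0 = +4693.8084 N
  Ry@4 = -141.1184 N

89.093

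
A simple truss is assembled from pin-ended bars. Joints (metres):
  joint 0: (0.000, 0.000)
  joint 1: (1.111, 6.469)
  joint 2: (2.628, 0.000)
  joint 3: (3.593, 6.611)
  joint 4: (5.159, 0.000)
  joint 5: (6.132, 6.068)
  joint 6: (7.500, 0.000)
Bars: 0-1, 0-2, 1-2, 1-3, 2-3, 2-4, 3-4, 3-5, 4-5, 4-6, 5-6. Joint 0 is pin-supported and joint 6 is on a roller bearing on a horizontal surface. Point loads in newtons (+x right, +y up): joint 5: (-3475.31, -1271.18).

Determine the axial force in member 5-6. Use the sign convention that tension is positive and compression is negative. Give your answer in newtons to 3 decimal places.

1816.925

N=7 nodes, M=11 members, R=3 reactions → 2N=14, M+R=14
member 0 (0-1): L=6.5637, (cx,cy)=(0.1693,0.9856)
member 1 (0-2): L=2.6280, (cx,cy)=(1.0000,0.0000)
member 2 (1-2): L=6.6445, (cx,cy)=(0.2283,-0.9736)
member 3 (1-3): L=2.4861, (cx,cy)=(0.9984,0.0571)
member 4 (2-3): L=6.6811, (cx,cy)=(0.1444,0.9895)
member 5 (2-4): L=2.5310, (cx,cy)=(1.0000,0.0000)
member 6 (3-4): L=6.7939, (cx,cy)=(0.2305,-0.9731)
member 7 (3-5): L=2.5964, (cx,cy)=(0.9779,-0.2091)
member 8 (4-5): L=6.1455, (cx,cy)=(0.1583,0.9874)
member 9 (4-6): L=2.3410, (cx,cy)=(1.0000,0.0000)
member 10 (5-6): L=6.2203, (cx,cy)=(0.2199,-0.9755)
solve A·x = −loads:
  F[0-1] = -3088.1809 N (compression)
  F[0-2] = -2952.5920 N (compression)
  F[1-2] = +3054.4905 N (tension)
  F[1-3] = -1222.0822 N (compression)
  F[2-3] = -3005.3316 N (compression)
  F[2-4] = -1821.1383 N (compression)
  F[3-4] = +3677.7144 N (tension)
  F[3-5] = -2558.4582 N (compression)
  F[4-5] = -3624.3981 N (compression)
  F[4-6] = -399.5878 N (compression)
  F[5-6] = +1816.9250 N (tension)
  Rx@0 = +3475.3100 N
  Ry@0 = +3043.6207 N
  Ry@6 = -1772.4407 N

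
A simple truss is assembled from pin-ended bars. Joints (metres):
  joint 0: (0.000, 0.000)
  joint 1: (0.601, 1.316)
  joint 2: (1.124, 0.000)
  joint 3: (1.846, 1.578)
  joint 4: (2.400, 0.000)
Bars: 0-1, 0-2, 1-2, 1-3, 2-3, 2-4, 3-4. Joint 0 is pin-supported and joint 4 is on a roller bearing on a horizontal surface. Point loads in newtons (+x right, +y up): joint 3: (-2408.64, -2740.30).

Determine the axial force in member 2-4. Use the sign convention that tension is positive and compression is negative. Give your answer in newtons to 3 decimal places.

183.988

N=5 nodes, M=7 members, R=3 reactions → 2N=10, M+R=10
member 0 (0-1): L=1.4467, (cx,cy)=(0.4154,0.9096)
member 1 (0-2): L=1.1240, (cx,cy)=(1.0000,0.0000)
member 2 (1-2): L=1.4161, (cx,cy)=(0.3693,-0.9293)
member 3 (1-3): L=1.2723, (cx,cy)=(0.9786,0.2059)
member 4 (2-3): L=1.7353, (cx,cy)=(0.4161,0.9093)
member 5 (2-4): L=1.2760, (cx,cy)=(1.0000,0.0000)
member 6 (3-4): L=1.6724, (cx,cy)=(0.3313,-0.9435)
solve A·x = −loads:
  F[0-1] = -2436.4086 N (compression)
  F[0-2] = -1396.5152 N (compression)
  F[1-2] = +1989.2701 N (tension)
  F[1-3] = -1785.0622 N (compression)
  F[2-3] = -2032.9453 N (compression)
  F[2-4] = +183.9879 N (tension)
  F[3-4] = -555.4254 N (compression)
  Rx@0 = +2408.6400 N
  Ry@0 = +2216.2334 N
  Ry@4 = +524.0666 N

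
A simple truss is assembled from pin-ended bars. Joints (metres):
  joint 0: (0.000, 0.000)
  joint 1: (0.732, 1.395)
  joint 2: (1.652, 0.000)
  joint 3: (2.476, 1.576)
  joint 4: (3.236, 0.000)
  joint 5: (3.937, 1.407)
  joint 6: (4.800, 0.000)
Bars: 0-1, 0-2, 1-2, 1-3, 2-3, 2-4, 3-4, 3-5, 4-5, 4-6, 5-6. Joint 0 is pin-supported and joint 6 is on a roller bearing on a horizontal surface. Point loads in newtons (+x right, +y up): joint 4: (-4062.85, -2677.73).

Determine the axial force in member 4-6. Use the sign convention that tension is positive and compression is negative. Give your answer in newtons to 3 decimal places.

N=7 nodes, M=11 members, R=3 reactions → 2N=14, M+R=14
member 0 (0-1): L=1.5754, (cx,cy)=(0.4646,0.8855)
member 1 (0-2): L=1.6520, (cx,cy)=(1.0000,0.0000)
member 2 (1-2): L=1.6711, (cx,cy)=(0.5506,-0.8348)
member 3 (1-3): L=1.7534, (cx,cy)=(0.9947,0.1032)
member 4 (2-3): L=1.7784, (cx,cy)=(0.4633,0.8862)
member 5 (2-4): L=1.5840, (cx,cy)=(1.0000,0.0000)
member 6 (3-4): L=1.7497, (cx,cy)=(0.4344,-0.9007)
member 7 (3-5): L=1.4707, (cx,cy)=(0.9934,-0.1149)
member 8 (4-5): L=1.5720, (cx,cy)=(0.4459,0.8951)
member 9 (4-6): L=1.5640, (cx,cy)=(1.0000,0.0000)
member 10 (5-6): L=1.6506, (cx,cy)=(0.5228,-0.8524)
solve A·x = −loads:
  F[0-1] = -985.3165 N (compression)
  F[0-2] = -3605.0254 N (compression)
  F[1-2] = +924.9257 N (tension)
  F[1-3] = -972.2370 N (compression)
  F[2-3] = -871.2978 N (compression)
  F[2-4] = -2692.1048 N (compression)
  F[3-4] = +1212.3026 N (tension)
  F[3-5] = -1909.9790 N (compression)
  F[4-5] = +1771.6803 N (tension)
  F[4-6] = +1107.2629 N (tension)
  F[5-6] = -2117.7604 N (compression)
  Rx@0 = +4062.8500 N
  Ry@0 = +872.4937 N
  Ry@6 = +1805.2363 N

1107.263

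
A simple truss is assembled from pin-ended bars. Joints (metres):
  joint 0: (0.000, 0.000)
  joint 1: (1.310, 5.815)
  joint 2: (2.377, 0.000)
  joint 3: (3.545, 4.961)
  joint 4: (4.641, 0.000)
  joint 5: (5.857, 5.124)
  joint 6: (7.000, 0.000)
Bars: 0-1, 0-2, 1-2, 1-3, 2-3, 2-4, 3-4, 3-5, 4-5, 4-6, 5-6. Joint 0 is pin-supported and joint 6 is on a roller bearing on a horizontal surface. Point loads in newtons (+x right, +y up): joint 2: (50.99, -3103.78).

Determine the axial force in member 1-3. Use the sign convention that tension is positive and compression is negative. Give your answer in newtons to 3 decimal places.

N=7 nodes, M=11 members, R=3 reactions → 2N=14, M+R=14
member 0 (0-1): L=5.9607, (cx,cy)=(0.2198,0.9756)
member 1 (0-2): L=2.3770, (cx,cy)=(1.0000,0.0000)
member 2 (1-2): L=5.9121, (cx,cy)=(0.1805,-0.9836)
member 3 (1-3): L=2.3926, (cx,cy)=(0.9341,-0.3569)
member 4 (2-3): L=5.0966, (cx,cy)=(0.2292,0.9734)
member 5 (2-4): L=2.2640, (cx,cy)=(1.0000,0.0000)
member 6 (3-4): L=5.0806, (cx,cy)=(0.2157,-0.9765)
member 7 (3-5): L=2.3177, (cx,cy)=(0.9975,0.0703)
member 8 (4-5): L=5.2663, (cx,cy)=(0.2309,0.9730)
member 9 (4-6): L=2.3590, (cx,cy)=(1.0000,0.0000)
member 10 (5-6): L=5.2499, (cx,cy)=(0.2177,-0.9760)
solve A·x = −loads:
  F[0-1] = -2101.1964 N (compression)
  F[0-2] = +512.7734 N (tension)
  F[1-2] = +2434.1025 N (tension)
  F[1-3] = -964.6252 N (compression)
  F[2-3] = +729.0505 N (tension)
  F[2-4] = +734.0082 N (tension)
  F[3-4] = -1114.9989 N (compression)
  F[3-5] = -494.7038 N (compression)
  F[4-5] = +1118.9843 N (tension)
  F[4-6] = +235.1035 N (tension)
  F[5-6] = -1079.8587 N (compression)
  Rx@0 = -50.9900 N
  Ry@0 = +2049.8250 N
  Ry@6 = +1053.9550 N

-964.625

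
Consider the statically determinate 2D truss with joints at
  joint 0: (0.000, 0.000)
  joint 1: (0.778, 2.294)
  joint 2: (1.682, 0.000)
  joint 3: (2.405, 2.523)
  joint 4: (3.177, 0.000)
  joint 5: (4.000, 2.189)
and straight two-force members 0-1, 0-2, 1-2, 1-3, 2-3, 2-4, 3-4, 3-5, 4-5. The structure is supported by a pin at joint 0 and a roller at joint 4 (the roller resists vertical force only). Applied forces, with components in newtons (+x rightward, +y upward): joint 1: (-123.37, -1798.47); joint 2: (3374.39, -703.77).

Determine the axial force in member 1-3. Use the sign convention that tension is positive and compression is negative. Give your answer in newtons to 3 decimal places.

-451.401

N=6 nodes, M=9 members, R=3 reactions → 2N=12, M+R=12
member 0 (0-1): L=2.4223, (cx,cy)=(0.3212,0.9470)
member 1 (0-2): L=1.6820, (cx,cy)=(1.0000,0.0000)
member 2 (1-2): L=2.4657, (cx,cy)=(0.3666,-0.9304)
member 3 (1-3): L=1.6430, (cx,cy)=(0.9902,0.1394)
member 4 (2-3): L=2.6245, (cx,cy)=(0.2755,0.9613)
member 5 (2-4): L=1.4950, (cx,cy)=(1.0000,0.0000)
member 6 (3-4): L=2.6385, (cx,cy)=(0.2926,-0.9562)
member 7 (3-5): L=1.6296, (cx,cy)=(0.9788,-0.2050)
member 8 (4-5): L=2.3386, (cx,cy)=(0.3519,0.9360)
solve A·x = −loads:
  F[0-1] = -1877.7927 N (compression)
  F[0-2] = +3854.1245 N (tension)
  F[1-2] = -89.2971 N (compression)
  F[1-3] = -451.4013 N (compression)
  F[2-3] = +818.5192 N (tension)
  F[2-4] = +221.5131 N (tension)
  F[3-4] = -757.0662 N (compression)
  F[3-5] = -0.0000 N (tension)
  F[4-5] = +0.0000 N (tension)
  Rx@0 = -3251.0200 N
  Ry@0 = +1778.3055 N
  Ry@4 = +723.9345 N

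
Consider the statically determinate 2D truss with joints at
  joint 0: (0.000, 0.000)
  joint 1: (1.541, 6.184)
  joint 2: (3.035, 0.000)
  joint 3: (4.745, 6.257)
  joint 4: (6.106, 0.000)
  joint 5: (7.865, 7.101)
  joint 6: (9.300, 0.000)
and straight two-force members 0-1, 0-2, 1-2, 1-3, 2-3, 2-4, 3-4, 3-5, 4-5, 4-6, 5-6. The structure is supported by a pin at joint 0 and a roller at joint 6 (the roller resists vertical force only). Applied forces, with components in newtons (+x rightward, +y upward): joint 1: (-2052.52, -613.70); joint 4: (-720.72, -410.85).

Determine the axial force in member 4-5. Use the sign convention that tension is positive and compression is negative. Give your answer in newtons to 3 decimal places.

-1156.869

N=7 nodes, M=11 members, R=3 reactions → 2N=14, M+R=14
member 0 (0-1): L=6.3731, (cx,cy)=(0.2418,0.9703)
member 1 (0-2): L=3.0350, (cx,cy)=(1.0000,0.0000)
member 2 (1-2): L=6.3619, (cx,cy)=(0.2348,-0.9720)
member 3 (1-3): L=3.2048, (cx,cy)=(0.9997,0.0228)
member 4 (2-3): L=6.4865, (cx,cy)=(0.2636,0.9646)
member 5 (2-4): L=3.0710, (cx,cy)=(1.0000,0.0000)
member 6 (3-4): L=6.4033, (cx,cy)=(0.2125,-0.9772)
member 7 (3-5): L=3.2321, (cx,cy)=(0.9653,0.2611)
member 8 (4-5): L=7.3156, (cx,cy)=(0.2404,0.9707)
member 9 (4-6): L=3.1940, (cx,cy)=(1.0000,0.0000)
member 10 (5-6): L=7.2445, (cx,cy)=(0.1981,-0.9802)
solve A·x = −loads:
  F[0-1] = -2079.6382 N (compression)
  F[0-2] = -2270.3894 N (compression)
  F[1-2] = +1472.8437 N (tension)
  F[1-3] = +1204.1063 N (tension)
  F[2-3] = -1484.1582 N (compression)
  F[2-4] = -1533.2511 N (compression)
  F[3-4] = +1569.6445 N (tension)
  F[3-5] = +496.1221 N (tension)
  F[4-5] = -1156.8689 N (compression)
  F[4-6] = -200.7462 N (compression)
  F[5-6] = +1013.4595 N (tension)
  Rx@0 = +2773.2400 N
  Ry@0 = +2017.9287 N
  Ry@6 = -993.3787 N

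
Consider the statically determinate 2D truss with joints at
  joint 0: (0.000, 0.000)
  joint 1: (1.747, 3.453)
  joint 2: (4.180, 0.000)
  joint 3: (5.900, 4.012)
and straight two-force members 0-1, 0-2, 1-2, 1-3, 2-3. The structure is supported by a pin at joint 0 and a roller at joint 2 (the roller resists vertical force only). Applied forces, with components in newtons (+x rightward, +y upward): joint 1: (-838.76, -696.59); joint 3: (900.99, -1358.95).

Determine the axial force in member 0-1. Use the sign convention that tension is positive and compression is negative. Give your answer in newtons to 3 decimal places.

364.932

N=4 nodes, M=5 members, R=3 reactions → 2N=8, M+R=8
member 0 (0-1): L=3.8698, (cx,cy)=(0.4514,0.8923)
member 1 (0-2): L=4.1800, (cx,cy)=(1.0000,0.0000)
member 2 (1-2): L=4.2241, (cx,cy)=(0.5760,-0.8175)
member 3 (1-3): L=4.1905, (cx,cy)=(0.9911,0.1334)
member 4 (2-3): L=4.3652, (cx,cy)=(0.3940,0.9191)
solve A·x = −loads:
  F[0-1] = +364.9316 N (tension)
  F[0-2] = -102.5171 N (compression)
  F[1-2] = -991.2357 N (compression)
  F[1-3] = +1588.6434 N (tension)
  F[2-3] = -1709.1467 N (compression)
  Rx@0 = -62.2300 N
  Ry@0 = -325.6278 N
  Ry@2 = +2381.1678 N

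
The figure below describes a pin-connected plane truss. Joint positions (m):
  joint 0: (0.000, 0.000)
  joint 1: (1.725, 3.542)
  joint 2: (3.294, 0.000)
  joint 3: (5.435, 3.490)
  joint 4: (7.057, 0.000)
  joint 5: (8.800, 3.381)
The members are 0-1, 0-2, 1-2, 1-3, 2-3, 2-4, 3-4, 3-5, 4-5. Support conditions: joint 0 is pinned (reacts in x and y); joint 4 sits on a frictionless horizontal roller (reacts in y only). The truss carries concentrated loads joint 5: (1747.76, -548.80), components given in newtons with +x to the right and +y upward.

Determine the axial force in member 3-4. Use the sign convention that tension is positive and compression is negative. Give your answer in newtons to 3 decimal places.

-1144.180

N=6 nodes, M=9 members, R=3 reactions → 2N=12, M+R=12
member 0 (0-1): L=3.9397, (cx,cy)=(0.4378,0.8990)
member 1 (0-2): L=3.2940, (cx,cy)=(1.0000,0.0000)
member 2 (1-2): L=3.8740, (cx,cy)=(0.4050,-0.9143)
member 3 (1-3): L=3.7104, (cx,cy)=(0.9999,-0.0140)
member 4 (2-3): L=4.0944, (cx,cy)=(0.5229,0.8524)
member 5 (2-4): L=3.7630, (cx,cy)=(1.0000,0.0000)
member 6 (3-4): L=3.8485, (cx,cy)=(0.4215,-0.9068)
member 7 (3-5): L=3.3668, (cx,cy)=(0.9995,-0.0324)
member 8 (4-5): L=3.8038, (cx,cy)=(0.4582,0.8888)
solve A·x = −loads:
  F[0-1] = +1082.1405 N (tension)
  F[0-2] = +1273.9465 N (tension)
  F[1-2] = -1078.0333 N (compression)
  F[1-3] = +910.5199 N (tension)
  F[2-3] = +1156.3501 N (tension)
  F[2-4] = +232.6609 N (tension)
  F[3-4] = -1144.1803 N (compression)
  F[3-5] = +1998.3757 N (tension)
  F[4-5] = -544.6457 N (compression)
  Rx@0 = -1747.7600 N
  Ry@0 = -972.8971 N
  Ry@4 = +1521.6971 N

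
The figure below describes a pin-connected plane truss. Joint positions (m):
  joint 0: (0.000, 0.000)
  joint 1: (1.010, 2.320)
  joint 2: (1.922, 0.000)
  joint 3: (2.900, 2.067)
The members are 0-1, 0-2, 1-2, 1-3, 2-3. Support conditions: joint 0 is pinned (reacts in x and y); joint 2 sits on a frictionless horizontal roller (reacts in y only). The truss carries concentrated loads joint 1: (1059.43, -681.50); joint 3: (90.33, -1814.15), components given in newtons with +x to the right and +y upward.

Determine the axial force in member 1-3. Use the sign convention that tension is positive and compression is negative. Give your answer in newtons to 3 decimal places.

900.144

N=4 nodes, M=5 members, R=3 reactions → 2N=8, M+R=8
member 0 (0-1): L=2.5303, (cx,cy)=(0.3992,0.9169)
member 1 (0-2): L=1.9220, (cx,cy)=(1.0000,0.0000)
member 2 (1-2): L=2.4928, (cx,cy)=(0.3659,-0.9307)
member 3 (1-3): L=1.9069, (cx,cy)=(0.9912,-0.1327)
member 4 (2-3): L=2.2867, (cx,cy)=(0.4277,0.9039)
solve A·x = −loads:
  F[0-1] = +2154.8070 N (tension)
  F[0-2] = +289.6481 N (tension)
  F[1-2] = -2983.4662 N (compression)
  F[1-3] = +900.1439 N (tension)
  F[2-3] = -1874.8461 N (compression)
  Rx@0 = -1149.7600 N
  Ry@0 = -1975.7026 N
  Ry@2 = +4471.3526 N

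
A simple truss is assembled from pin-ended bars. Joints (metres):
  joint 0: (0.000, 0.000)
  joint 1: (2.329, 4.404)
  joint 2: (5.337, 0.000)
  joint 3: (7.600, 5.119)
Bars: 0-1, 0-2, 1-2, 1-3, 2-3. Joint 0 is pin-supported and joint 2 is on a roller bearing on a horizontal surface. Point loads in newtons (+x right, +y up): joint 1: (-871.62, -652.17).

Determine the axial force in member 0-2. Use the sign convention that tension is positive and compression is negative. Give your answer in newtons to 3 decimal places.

-296.871

N=4 nodes, M=5 members, R=3 reactions → 2N=8, M+R=8
member 0 (0-1): L=4.9819, (cx,cy)=(0.4675,0.8840)
member 1 (0-2): L=5.3370, (cx,cy)=(1.0000,0.0000)
member 2 (1-2): L=5.3332, (cx,cy)=(0.5640,-0.8258)
member 3 (1-3): L=5.3193, (cx,cy)=(0.9909,0.1344)
member 4 (2-3): L=5.5969, (cx,cy)=(0.4043,0.9146)
solve A·x = −loads:
  F[0-1] = -1229.4340 N (compression)
  F[0-2] = -296.8705 N (compression)
  F[1-2] = +526.3554 N (tension)
  F[1-3] = +0.0000 N (tension)
  F[2-3] = -0.0000 N (compression)
  Rx@0 = +871.6200 N
  Ry@0 = +1086.8169 N
  Ry@2 = -434.6469 N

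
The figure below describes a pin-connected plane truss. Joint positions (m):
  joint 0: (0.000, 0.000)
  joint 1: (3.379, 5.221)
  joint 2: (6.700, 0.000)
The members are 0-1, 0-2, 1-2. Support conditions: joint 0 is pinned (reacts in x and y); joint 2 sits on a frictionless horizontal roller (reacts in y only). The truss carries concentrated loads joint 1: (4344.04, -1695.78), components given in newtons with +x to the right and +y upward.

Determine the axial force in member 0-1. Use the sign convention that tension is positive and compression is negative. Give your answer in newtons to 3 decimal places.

N=3 nodes, M=3 members, R=3 reactions → 2N=6, M+R=6
member 0 (0-1): L=6.2190, (cx,cy)=(0.5433,0.8395)
member 1 (0-2): L=6.7000, (cx,cy)=(1.0000,0.0000)
member 2 (1-2): L=6.1877, (cx,cy)=(0.5367,-0.8438)
solve A·x = −loads:
  F[0-1] = +3030.9751 N (tension)
  F[0-2] = +2697.2164 N (tension)
  F[1-2] = -5025.4805 N (compression)
  Rx@0 = -4344.0400 N
  Ry@0 = -2544.5593 N
  Ry@2 = +4240.3393 N

3030.975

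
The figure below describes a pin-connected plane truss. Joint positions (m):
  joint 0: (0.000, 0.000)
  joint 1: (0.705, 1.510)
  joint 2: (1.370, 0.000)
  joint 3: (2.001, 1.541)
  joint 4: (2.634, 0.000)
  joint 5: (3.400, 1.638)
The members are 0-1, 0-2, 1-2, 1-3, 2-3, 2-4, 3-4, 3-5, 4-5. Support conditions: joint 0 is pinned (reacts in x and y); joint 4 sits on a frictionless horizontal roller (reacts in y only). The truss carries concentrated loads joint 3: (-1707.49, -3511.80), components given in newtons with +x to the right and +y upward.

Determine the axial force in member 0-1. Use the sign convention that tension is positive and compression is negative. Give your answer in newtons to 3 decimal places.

-2033.872

N=6 nodes, M=9 members, R=3 reactions → 2N=12, M+R=12
member 0 (0-1): L=1.6665, (cx,cy)=(0.4230,0.9061)
member 1 (0-2): L=1.3700, (cx,cy)=(1.0000,0.0000)
member 2 (1-2): L=1.6499, (cx,cy)=(0.4030,-0.9152)
member 3 (1-3): L=1.2964, (cx,cy)=(0.9997,0.0239)
member 4 (2-3): L=1.6652, (cx,cy)=(0.3789,0.9254)
member 5 (2-4): L=1.2640, (cx,cy)=(1.0000,0.0000)
member 6 (3-4): L=1.6659, (cx,cy)=(0.3800,-0.9250)
member 7 (3-5): L=1.4024, (cx,cy)=(0.9976,0.0692)
member 8 (4-5): L=1.8083, (cx,cy)=(0.4236,0.9058)
solve A·x = −loads:
  F[0-1] = -2033.8723 N (compression)
  F[0-2] = -847.0609 N (compression)
  F[1-2] = +1970.4596 N (tension)
  F[1-3] = -1655.0828 N (compression)
  F[2-3] = -1948.6526 N (compression)
  F[2-4] = +685.5358 N (tension)
  F[3-4] = -1804.2090 N (compression)
  F[3-5] = -0.0000 N (compression)
  F[4-5] = +0.0000 N (tension)
  Rx@0 = +1707.4900 N
  Ry@0 = +1842.9049 N
  Ry@4 = +1668.8951 N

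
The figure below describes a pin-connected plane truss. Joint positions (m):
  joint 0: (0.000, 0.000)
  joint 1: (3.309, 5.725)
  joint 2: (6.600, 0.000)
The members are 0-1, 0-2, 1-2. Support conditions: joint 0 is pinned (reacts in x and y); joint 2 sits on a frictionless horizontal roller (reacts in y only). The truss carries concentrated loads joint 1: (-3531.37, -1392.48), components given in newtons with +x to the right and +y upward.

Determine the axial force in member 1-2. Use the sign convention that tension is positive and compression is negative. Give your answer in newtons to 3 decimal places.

2727.978

N=3 nodes, M=3 members, R=3 reactions → 2N=6, M+R=6
member 0 (0-1): L=6.6125, (cx,cy)=(0.5004,0.8658)
member 1 (0-2): L=6.6000, (cx,cy)=(1.0000,0.0000)
member 2 (1-2): L=6.6035, (cx,cy)=(0.4984,-0.8670)
solve A·x = −loads:
  F[0-1] = -4340.0349 N (compression)
  F[0-2] = -1359.5464 N (compression)
  F[1-2] = +2727.9775 N (tension)
  Rx@0 = +3531.3700 N
  Ry@0 = +3757.5371 N
  Ry@2 = -2365.0571 N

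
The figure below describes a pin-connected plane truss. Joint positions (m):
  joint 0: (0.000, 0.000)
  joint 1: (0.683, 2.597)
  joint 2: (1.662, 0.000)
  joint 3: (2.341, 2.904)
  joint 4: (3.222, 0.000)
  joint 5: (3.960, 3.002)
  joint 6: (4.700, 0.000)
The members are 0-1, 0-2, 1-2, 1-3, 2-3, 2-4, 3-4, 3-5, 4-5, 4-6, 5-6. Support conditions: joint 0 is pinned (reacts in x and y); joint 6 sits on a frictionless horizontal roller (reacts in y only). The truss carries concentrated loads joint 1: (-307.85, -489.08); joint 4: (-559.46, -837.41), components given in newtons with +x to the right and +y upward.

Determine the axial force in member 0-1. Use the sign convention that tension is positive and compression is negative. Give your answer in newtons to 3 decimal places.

-880.403

N=7 nodes, M=11 members, R=3 reactions → 2N=14, M+R=14
member 0 (0-1): L=2.6853, (cx,cy)=(0.2543,0.9671)
member 1 (0-2): L=1.6620, (cx,cy)=(1.0000,0.0000)
member 2 (1-2): L=2.7754, (cx,cy)=(0.3527,-0.9357)
member 3 (1-3): L=1.6862, (cx,cy)=(0.9833,0.1821)
member 4 (2-3): L=2.9823, (cx,cy)=(0.2277,0.9737)
member 5 (2-4): L=1.5600, (cx,cy)=(1.0000,0.0000)
member 6 (3-4): L=3.0347, (cx,cy)=(0.2903,-0.9569)
member 7 (3-5): L=1.6220, (cx,cy)=(0.9982,0.0604)
member 8 (4-5): L=3.0914, (cx,cy)=(0.2387,0.9711)
member 9 (4-6): L=1.4780, (cx,cy)=(1.0000,0.0000)
member 10 (5-6): L=3.0919, (cx,cy)=(0.2393,-0.9709)
solve A·x = −loads:
  F[0-1] = -880.4032 N (compression)
  F[0-2] = -643.3824 N (compression)
  F[1-2] = +377.5180 N (tension)
  F[1-3] = -50.0811 N (compression)
  F[2-3] = -362.7790 N (compression)
  F[2-4] = -427.6204 N (compression)
  F[3-4] = +363.6604 N (tension)
  F[3-5] = -237.8481 N (compression)
  F[4-5] = +503.9833 N (tension)
  F[4-6] = +117.0986 N (tension)
  F[5-6] = -489.2602 N (compression)
  Rx@0 = +867.3100 N
  Ry@0 = +851.4495 N
  Ry@6 = +475.0405 N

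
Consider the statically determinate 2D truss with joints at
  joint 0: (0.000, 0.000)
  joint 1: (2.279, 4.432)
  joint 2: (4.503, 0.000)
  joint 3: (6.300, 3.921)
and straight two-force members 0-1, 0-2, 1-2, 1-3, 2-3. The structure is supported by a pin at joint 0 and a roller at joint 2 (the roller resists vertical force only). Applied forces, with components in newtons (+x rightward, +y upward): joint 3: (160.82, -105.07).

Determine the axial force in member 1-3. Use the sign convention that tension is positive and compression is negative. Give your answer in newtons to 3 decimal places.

N=4 nodes, M=5 members, R=3 reactions → 2N=8, M+R=8
member 0 (0-1): L=4.9836, (cx,cy)=(0.4573,0.8893)
member 1 (0-2): L=4.5030, (cx,cy)=(1.0000,0.0000)
member 2 (1-2): L=4.9587, (cx,cy)=(0.4485,-0.8938)
member 3 (1-3): L=4.0533, (cx,cy)=(0.9920,-0.1261)
member 4 (2-3): L=4.3132, (cx,cy)=(0.4166,0.9091)
solve A·x = −loads:
  F[0-1] = +204.6123 N (tension)
  F[0-2] = +67.2512 N (tension)
  F[1-2] = -231.6673 N (compression)
  F[1-3] = +199.0607 N (tension)
  F[2-3] = -87.9736 N (compression)
  Rx@0 = -160.8200 N
  Ry@0 = -181.9645 N
  Ry@2 = +287.0345 N

199.061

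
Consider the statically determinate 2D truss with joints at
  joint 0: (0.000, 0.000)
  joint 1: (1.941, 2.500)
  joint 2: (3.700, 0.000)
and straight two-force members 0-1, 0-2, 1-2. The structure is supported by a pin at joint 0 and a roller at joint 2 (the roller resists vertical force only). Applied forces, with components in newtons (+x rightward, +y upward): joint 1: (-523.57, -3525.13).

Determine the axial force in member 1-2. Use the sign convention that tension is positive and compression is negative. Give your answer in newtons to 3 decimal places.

N=3 nodes, M=3 members, R=3 reactions → 2N=6, M+R=6
member 0 (0-1): L=3.1650, (cx,cy)=(0.6133,0.7899)
member 1 (0-2): L=3.7000, (cx,cy)=(1.0000,0.0000)
member 2 (1-2): L=3.0568, (cx,cy)=(0.5754,-0.8178)
solve A·x = −loads:
  F[0-1] = -2569.5436 N (compression)
  F[0-2] = +1052.2342 N (tension)
  F[1-2] = -1828.5839 N (compression)
  Rx@0 = +523.5700 N
  Ry@0 = +2029.6294 N
  Ry@2 = +1495.5006 N

-1828.584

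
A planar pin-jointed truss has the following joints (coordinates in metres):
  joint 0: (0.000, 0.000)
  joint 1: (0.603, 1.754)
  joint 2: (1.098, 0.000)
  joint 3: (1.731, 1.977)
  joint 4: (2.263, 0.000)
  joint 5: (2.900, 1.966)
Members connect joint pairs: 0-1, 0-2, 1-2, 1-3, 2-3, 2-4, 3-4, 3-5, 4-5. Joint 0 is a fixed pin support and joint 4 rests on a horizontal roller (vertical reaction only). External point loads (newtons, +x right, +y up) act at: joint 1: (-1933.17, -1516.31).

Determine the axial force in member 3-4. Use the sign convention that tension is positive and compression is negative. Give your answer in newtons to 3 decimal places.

N=6 nodes, M=9 members, R=3 reactions → 2N=12, M+R=12
member 0 (0-1): L=1.8548, (cx,cy)=(0.3251,0.9457)
member 1 (0-2): L=1.0980, (cx,cy)=(1.0000,0.0000)
member 2 (1-2): L=1.8225, (cx,cy)=(0.2716,-0.9624)
member 3 (1-3): L=1.1498, (cx,cy)=(0.9810,0.1939)
member 4 (2-3): L=2.0759, (cx,cy)=(0.3049,0.9524)
member 5 (2-4): L=1.1650, (cx,cy)=(1.0000,0.0000)
member 6 (3-4): L=2.0473, (cx,cy)=(0.2599,-0.9656)
member 7 (3-5): L=1.1691, (cx,cy)=(1.0000,-0.0094)
member 8 (4-5): L=2.0666, (cx,cy)=(0.3082,0.9513)
solve A·x = −loads:
  F[0-1] = -2760.5955 N (compression)
  F[0-2] = -1035.6731 N (compression)
  F[1-2] = +1278.4785 N (tension)
  F[1-3] = +701.7580 N (tension)
  F[2-3] = -1291.9502 N (compression)
  F[2-4] = -294.4755 N (compression)
  F[3-4] = +1133.2481 N (tension)
  F[3-5] = -0.0000 N (compression)
  F[4-5] = +0.0000 N (tension)
  Rx@0 = +1933.1700 N
  Ry@0 = +2610.6296 N
  Ry@4 = -1094.3196 N

1133.248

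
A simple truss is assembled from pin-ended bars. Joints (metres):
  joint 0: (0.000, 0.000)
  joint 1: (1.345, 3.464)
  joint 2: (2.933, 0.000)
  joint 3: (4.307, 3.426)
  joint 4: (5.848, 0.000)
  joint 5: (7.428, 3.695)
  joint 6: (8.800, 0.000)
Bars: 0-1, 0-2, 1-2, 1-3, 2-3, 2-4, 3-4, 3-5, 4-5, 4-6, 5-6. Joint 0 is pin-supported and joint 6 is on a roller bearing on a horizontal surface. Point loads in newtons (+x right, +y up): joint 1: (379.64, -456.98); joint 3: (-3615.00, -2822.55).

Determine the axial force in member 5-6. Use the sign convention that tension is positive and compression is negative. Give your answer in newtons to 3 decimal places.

N=7 nodes, M=11 members, R=3 reactions → 2N=14, M+R=14
member 0 (0-1): L=3.7160, (cx,cy)=(0.3620,0.9322)
member 1 (0-2): L=2.9330, (cx,cy)=(1.0000,0.0000)
member 2 (1-2): L=3.8106, (cx,cy)=(0.4167,-0.9090)
member 3 (1-3): L=2.9622, (cx,cy)=(0.9999,-0.0128)
member 4 (2-3): L=3.6913, (cx,cy)=(0.3722,0.9281)
member 5 (2-4): L=2.9150, (cx,cy)=(1.0000,0.0000)
member 6 (3-4): L=3.7566, (cx,cy)=(0.4102,-0.9120)
member 7 (3-5): L=3.1326, (cx,cy)=(0.9963,0.0859)
member 8 (4-5): L=4.0186, (cx,cy)=(0.3932,0.9195)
member 9 (4-6): L=2.9520, (cx,cy)=(1.0000,0.0000)
member 10 (5-6): L=3.9415, (cx,cy)=(0.3481,-0.9375)
solve A·x = −loads:
  F[0-1] = -3310.6585 N (compression)
  F[0-2] = -2037.0581 N (compression)
  F[1-2] = +2931.8253 N (tension)
  F[1-3] = -2799.9430 N (compression)
  F[2-3] = -2871.4656 N (compression)
  F[2-4] = +253.5619 N (tension)
  F[3-4] = -227.1611 N (compression)
  F[3-5] = -160.9728 N (compression)
  F[4-5] = +225.3143 N (tension)
  F[4-6] = +71.7918 N (tension)
  F[5-6] = -206.2443 N (compression)
  Rx@0 = +3235.3600 N
  Ry@0 = +3086.1841 N
  Ry@6 = +193.3459 N

-206.244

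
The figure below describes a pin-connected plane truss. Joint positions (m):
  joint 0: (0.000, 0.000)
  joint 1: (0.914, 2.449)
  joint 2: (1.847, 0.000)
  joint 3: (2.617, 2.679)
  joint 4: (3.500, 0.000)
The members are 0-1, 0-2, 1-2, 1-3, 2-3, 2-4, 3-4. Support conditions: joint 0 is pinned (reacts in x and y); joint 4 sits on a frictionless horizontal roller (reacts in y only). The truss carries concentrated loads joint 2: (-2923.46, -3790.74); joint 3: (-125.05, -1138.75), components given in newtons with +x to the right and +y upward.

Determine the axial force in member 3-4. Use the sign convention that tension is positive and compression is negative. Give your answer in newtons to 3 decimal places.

N=5 nodes, M=7 members, R=3 reactions → 2N=10, M+R=10
member 0 (0-1): L=2.6140, (cx,cy)=(0.3497,0.9369)
member 1 (0-2): L=1.8470, (cx,cy)=(1.0000,0.0000)
member 2 (1-2): L=2.6207, (cx,cy)=(0.3560,-0.9345)
member 3 (1-3): L=1.7185, (cx,cy)=(0.9910,0.1338)
member 4 (2-3): L=2.7875, (cx,cy)=(0.2762,0.9611)
member 5 (2-4): L=1.6530, (cx,cy)=(1.0000,0.0000)
member 6 (3-4): L=2.8208, (cx,cy)=(0.3130,-0.9497)
solve A·x = −loads:
  F[0-1] = -2319.7459 N (compression)
  F[0-2] = -2237.3977 N (compression)
  F[1-2] = +2100.3987 N (tension)
  F[1-3] = -1573.0305 N (compression)
  F[2-3] = +1901.9621 N (tension)
  F[2-4] = +908.4354 N (tension)
  F[3-4] = -2902.0218 N (compression)
  Rx@0 = +3048.5100 N
  Ry@0 = +2173.3195 N
  Ry@4 = +2756.1705 N

-2902.022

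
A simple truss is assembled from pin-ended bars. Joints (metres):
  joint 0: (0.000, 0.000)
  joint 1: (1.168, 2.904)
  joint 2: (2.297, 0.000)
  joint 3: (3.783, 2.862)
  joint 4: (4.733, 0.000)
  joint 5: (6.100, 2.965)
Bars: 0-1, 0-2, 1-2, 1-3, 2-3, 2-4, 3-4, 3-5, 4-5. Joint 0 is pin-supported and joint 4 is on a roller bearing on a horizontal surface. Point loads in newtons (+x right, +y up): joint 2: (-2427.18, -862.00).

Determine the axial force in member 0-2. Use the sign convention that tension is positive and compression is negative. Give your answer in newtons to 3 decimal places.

-2248.739

N=6 nodes, M=9 members, R=3 reactions → 2N=12, M+R=12
member 0 (0-1): L=3.1301, (cx,cy)=(0.3732,0.9278)
member 1 (0-2): L=2.2970, (cx,cy)=(1.0000,0.0000)
member 2 (1-2): L=3.1157, (cx,cy)=(0.3624,-0.9320)
member 3 (1-3): L=2.6153, (cx,cy)=(0.9999,-0.0161)
member 4 (2-3): L=3.2248, (cx,cy)=(0.4608,0.8875)
member 5 (2-4): L=2.4360, (cx,cy)=(1.0000,0.0000)
member 6 (3-4): L=3.0156, (cx,cy)=(0.3150,-0.9491)
member 7 (3-5): L=2.3193, (cx,cy)=(0.9990,0.0444)
member 8 (4-5): L=3.2650, (cx,cy)=(0.4187,0.9081)
solve A·x = −loads:
  F[0-1] = -478.1980 N (compression)
  F[0-2] = -2248.7392 N (compression)
  F[1-2] = +482.0920 N (tension)
  F[1-3] = -353.1740 N (compression)
  F[2-3] = +464.9805 N (tension)
  F[2-4] = +138.8627 N (tension)
  F[3-4] = -440.7869 N (compression)
  F[3-5] = -0.0000 N (compression)
  F[4-5] = +0.0000 N (tension)
  Rx@0 = +2427.1800 N
  Ry@0 = +443.6577 N
  Ry@4 = +418.3423 N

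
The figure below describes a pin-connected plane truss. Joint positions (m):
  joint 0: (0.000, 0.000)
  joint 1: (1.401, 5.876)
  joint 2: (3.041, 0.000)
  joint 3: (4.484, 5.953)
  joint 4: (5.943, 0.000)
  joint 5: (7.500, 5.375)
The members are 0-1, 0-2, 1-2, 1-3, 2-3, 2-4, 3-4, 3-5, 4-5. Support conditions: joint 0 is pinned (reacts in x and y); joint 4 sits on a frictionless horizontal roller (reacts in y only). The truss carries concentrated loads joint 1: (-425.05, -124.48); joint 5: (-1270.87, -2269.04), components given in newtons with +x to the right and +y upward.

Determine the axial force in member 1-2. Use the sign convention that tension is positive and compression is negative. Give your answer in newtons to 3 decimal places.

979.582

N=6 nodes, M=9 members, R=3 reactions → 2N=12, M+R=12
member 0 (0-1): L=6.0407, (cx,cy)=(0.2319,0.9727)
member 1 (0-2): L=3.0410, (cx,cy)=(1.0000,0.0000)
member 2 (1-2): L=6.1006, (cx,cy)=(0.2688,-0.9632)
member 3 (1-3): L=3.0840, (cx,cy)=(0.9997,0.0250)
member 4 (2-3): L=6.1254, (cx,cy)=(0.2356,0.9719)
member 5 (2-4): L=2.9020, (cx,cy)=(1.0000,0.0000)
member 6 (3-4): L=6.1292, (cx,cy)=(0.2380,-0.9713)
member 7 (3-5): L=3.0709, (cx,cy)=(0.9821,-0.1882)
member 8 (4-5): L=5.5960, (cx,cy)=(0.2782,0.9605)
solve A·x = −loads:
  F[0-1] = -1100.3396 N (compression)
  F[0-2] = -1440.7222 N (compression)
  F[1-2] = +979.5821 N (tension)
  F[1-3] = -93.5153 N (compression)
  F[2-3] = -970.8459 N (compression)
  F[2-4] = -948.6752 N (compression)
  F[3-4] = +1088.5535 N (tension)
  F[3-5] = -591.8946 N (compression)
  F[4-5] = -2478.3075 N (compression)
  Rx@0 = +1695.9200 N
  Ry@0 = +1070.3370 N
  Ry@4 = +1323.1830 N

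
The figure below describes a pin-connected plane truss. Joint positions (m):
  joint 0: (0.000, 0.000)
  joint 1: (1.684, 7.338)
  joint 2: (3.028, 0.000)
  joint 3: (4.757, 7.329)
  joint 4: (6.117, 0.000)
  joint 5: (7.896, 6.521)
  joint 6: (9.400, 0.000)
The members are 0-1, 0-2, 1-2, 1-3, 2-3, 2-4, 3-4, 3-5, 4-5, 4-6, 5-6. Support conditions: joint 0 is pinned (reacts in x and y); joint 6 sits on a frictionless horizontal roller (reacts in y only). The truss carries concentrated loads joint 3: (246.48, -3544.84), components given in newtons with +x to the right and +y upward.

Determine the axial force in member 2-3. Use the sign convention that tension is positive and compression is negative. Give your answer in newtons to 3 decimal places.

N=7 nodes, M=11 members, R=3 reactions → 2N=14, M+R=14
member 0 (0-1): L=7.5288, (cx,cy)=(0.2237,0.9747)
member 1 (0-2): L=3.0280, (cx,cy)=(1.0000,0.0000)
member 2 (1-2): L=7.4601, (cx,cy)=(0.1802,-0.9836)
member 3 (1-3): L=3.0730, (cx,cy)=(1.0000,-0.0029)
member 4 (2-3): L=7.5302, (cx,cy)=(0.2296,0.9733)
member 5 (2-4): L=3.0890, (cx,cy)=(1.0000,0.0000)
member 6 (3-4): L=7.4541, (cx,cy)=(0.1824,-0.9832)
member 7 (3-5): L=3.2413, (cx,cy)=(0.9684,-0.2493)
member 8 (4-5): L=6.7593, (cx,cy)=(0.2632,0.9647)
member 9 (4-6): L=3.2830, (cx,cy)=(1.0000,0.0000)
member 10 (5-6): L=6.6922, (cx,cy)=(0.2247,-0.9744)
solve A·x = −loads:
  F[0-1] = -1599.2687 N (compression)
  F[0-2] = +604.1978 N (tension)
  F[1-2] = +1586.5945 N (tension)
  F[1-3] = -643.5603 N (compression)
  F[2-3] = -1603.4739 N (compression)
  F[2-4] = +1258.2099 N (tension)
  F[3-4] = -1775.3983 N (compression)
  F[3-5] = -964.7451 N (compression)
  F[4-5] = +1809.3917 N (tension)
  F[4-6] = +458.0710 N (tension)
  F[5-6] = -2038.2313 N (compression)
  Rx@0 = -246.4800 N
  Ry@0 = +1558.7490 N
  Ry@6 = +1986.0910 N

-1603.474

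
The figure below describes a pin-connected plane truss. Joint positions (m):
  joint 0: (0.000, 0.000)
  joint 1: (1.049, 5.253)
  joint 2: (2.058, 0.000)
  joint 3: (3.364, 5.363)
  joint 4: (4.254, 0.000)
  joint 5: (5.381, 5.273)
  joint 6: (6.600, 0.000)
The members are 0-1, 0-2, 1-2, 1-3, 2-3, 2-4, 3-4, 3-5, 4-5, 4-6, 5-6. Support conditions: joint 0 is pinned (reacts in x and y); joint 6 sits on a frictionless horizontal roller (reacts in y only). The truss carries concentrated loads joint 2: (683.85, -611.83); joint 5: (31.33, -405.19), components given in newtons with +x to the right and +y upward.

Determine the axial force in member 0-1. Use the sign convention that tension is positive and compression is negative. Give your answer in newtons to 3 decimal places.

N=7 nodes, M=11 members, R=3 reactions → 2N=14, M+R=14
member 0 (0-1): L=5.3567, (cx,cy)=(0.1958,0.9806)
member 1 (0-2): L=2.0580, (cx,cy)=(1.0000,0.0000)
member 2 (1-2): L=5.3490, (cx,cy)=(0.1886,-0.9820)
member 3 (1-3): L=2.3176, (cx,cy)=(0.9989,0.0475)
member 4 (2-3): L=5.5197, (cx,cy)=(0.2366,0.9716)
member 5 (2-4): L=2.1960, (cx,cy)=(1.0000,0.0000)
member 6 (3-4): L=5.4363, (cx,cy)=(0.1637,-0.9865)
member 7 (3-5): L=2.0190, (cx,cy)=(0.9990,-0.0446)
member 8 (4-5): L=5.3921, (cx,cy)=(0.2090,0.9779)
member 9 (4-6): L=2.3460, (cx,cy)=(1.0000,0.0000)
member 10 (5-6): L=5.4121, (cx,cy)=(0.2252,-0.9743)
solve A·x = −loads:
  F[0-1] = -480.1536 N (compression)
  F[0-2] = +809.2080 N (tension)
  F[1-2] = +470.6195 N (tension)
  F[1-3] = -183.0083 N (compression)
  F[2-3] = +154.0328 N (tension)
  F[2-4] = +177.6870 N (tension)
  F[3-4] = -137.2979 N (compression)
  F[3-5] = -124.0028 N (compression)
  F[4-5] = +138.5046 N (tension)
  F[4-6] = +126.2607 N (tension)
  F[5-6] = -560.5675 N (compression)
  Rx@0 = -715.1800 N
  Ry@0 = +470.8569 N
  Ry@6 = +546.1631 N

-480.154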